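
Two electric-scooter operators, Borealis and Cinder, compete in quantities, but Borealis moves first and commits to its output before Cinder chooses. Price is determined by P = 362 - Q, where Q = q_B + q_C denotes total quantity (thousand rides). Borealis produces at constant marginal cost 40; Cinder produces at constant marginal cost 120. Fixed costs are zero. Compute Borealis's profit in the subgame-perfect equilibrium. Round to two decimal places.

20200.50

The follower Cinder best-responds to any q_B: π_C = (362 - Q)q_C - 120q_C.
Setting the follower's marginal profit to zero, 242 - q_B - 2q_C = 0, i.e. q_C = (242 - q_B)/2.
The leader anticipates this reaction. Substituting into P = 362 - Q gives P = 241 - (1/2)q_B, so π_B = (241 - (1/2)q_B)q_B - 40q_B.
The leader's first-order condition 201 - q_B = 0 yields q_B = 201.
Then q_C = (242 - 201)/2 = 41/2.
Price P = 362 - 443/2 = 281/2.
Borealis's profit: (281/2 - 40)·201 = 20200.5000.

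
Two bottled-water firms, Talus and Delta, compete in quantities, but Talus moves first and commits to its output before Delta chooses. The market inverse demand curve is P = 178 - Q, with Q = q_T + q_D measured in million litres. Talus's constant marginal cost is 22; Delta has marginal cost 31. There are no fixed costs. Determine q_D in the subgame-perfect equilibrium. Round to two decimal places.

Solve by backward induction. Given q_T, the follower Delta maximises π_D = (178 - q_T - q_D)q_D - 31q_D.
Setting the follower's marginal profit to zero, 147 - q_T - 2q_D = 0, i.e. q_D = (147 - q_T)/2.
Talus substitutes q_D(q_T) into its own profit: π_T = q_T(178 - q_T - (147 - q_T)/2) - 22q_T = (209/2 - (1/2)q_T)q_T - 22q_T.
The leader's first-order condition 165/2 - q_T = 0 yields q_T = 165/2.
Then q_D = (147 - 165/2)/2 = 129/4.

32.25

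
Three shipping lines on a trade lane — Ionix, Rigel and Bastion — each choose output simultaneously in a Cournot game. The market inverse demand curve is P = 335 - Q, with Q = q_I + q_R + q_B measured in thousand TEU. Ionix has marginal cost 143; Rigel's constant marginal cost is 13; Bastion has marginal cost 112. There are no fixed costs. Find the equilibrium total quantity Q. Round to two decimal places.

184.25

Ionix's profit: π_I = (335 - Q)q_I - (143q_I). Setting ∂π_I/∂q_I = 0: 192 - 2q_I - (q_R + q_B) = 0.
Rigel's first-order condition: 322 - 2q_R - (q_I + q_B) = 0.
Bastion's first-order condition: 223 - 2q_B - (q_I + q_R) = 0.
Summing all 3 equations gives 737 − 4Q = 0, hence Q = 737/4.
Back-substituting: q_I = (192 − 737/4) = 31/4, q_R = (322 − 737/4) = 551/4, q_B = (223 − 737/4) = 155/4.
Total output Q = 31/4 + 551/4 + 155/4 = 737/4.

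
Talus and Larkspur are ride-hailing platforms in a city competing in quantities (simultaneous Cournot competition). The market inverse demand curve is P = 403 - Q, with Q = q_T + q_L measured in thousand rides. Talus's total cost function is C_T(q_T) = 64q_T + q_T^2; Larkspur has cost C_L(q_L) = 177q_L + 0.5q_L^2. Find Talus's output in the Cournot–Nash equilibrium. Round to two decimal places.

71.91

Talus's profit: π_T = (403 - Q)q_T - (64q_T + q_T²). Setting ∂π_T/∂q_T = 0: 339 - 4q_T - (q_L) = 0.
Larkspur's profit: π_L = (403 - Q)q_L - (177q_L + (1/2)q_L²). Setting ∂π_L/∂q_L = 0: 226 - 3q_L - (q_T) = 0.
So q_T = (339 - q_L)/4 and q_L = (226 - q_T)/3.
Solving the pair: q_T = 791/11, q_L = 565/11.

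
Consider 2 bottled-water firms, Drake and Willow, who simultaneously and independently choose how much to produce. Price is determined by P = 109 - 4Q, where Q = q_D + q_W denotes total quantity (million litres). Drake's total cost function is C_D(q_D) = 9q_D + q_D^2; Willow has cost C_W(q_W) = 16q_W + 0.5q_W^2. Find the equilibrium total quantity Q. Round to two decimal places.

14.30

Drake's profit: π_D = (109 - 4Q)q_D - (9q_D + q_D²). Setting ∂π_D/∂q_D = 0: 100 - 10q_D - 4(q_W) = 0.
Willow's profit: π_W = (109 - 4Q)q_W - (16q_W + (1/2)q_W²). Setting ∂π_W/∂q_W = 0: 93 - 9q_W - 4(q_D) = 0.
So q_D = (100 - 4q_W)/10 and q_W = (93 - 4q_D)/9.
Substituting one into the other gives q_D = 264/37 and q_W = 265/37.
Total output Q = 264/37 + 265/37 = 529/37.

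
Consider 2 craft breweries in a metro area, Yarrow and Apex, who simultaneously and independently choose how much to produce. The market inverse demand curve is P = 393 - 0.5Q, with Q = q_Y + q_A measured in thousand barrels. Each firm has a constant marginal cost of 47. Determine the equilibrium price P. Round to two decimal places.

Each firm earns π_i = (393 - 0.5Q)q_i - 47q_i.
First-order condition (treating rivals' output as given): 346 - q_i - (1/2)q_j = 0.
By symmetry each firm produces the same amount; substituting q_j = q_i yields q_i = 346/(3/2) = 692/3.
Total output Q = 1384/3, so price P = 393 - (1/2)·(1384/3) = 487/3.

162.33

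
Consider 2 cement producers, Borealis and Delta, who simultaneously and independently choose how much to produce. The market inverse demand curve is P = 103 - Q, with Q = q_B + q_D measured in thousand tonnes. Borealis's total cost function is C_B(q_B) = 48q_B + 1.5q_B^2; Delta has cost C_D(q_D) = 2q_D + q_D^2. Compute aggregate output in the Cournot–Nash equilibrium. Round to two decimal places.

29.95

Borealis's profit: π_B = (103 - Q)q_B - (48q_B + (3/2)q_B²). Setting ∂π_B/∂q_B = 0: 55 - 5q_B - (q_D) = 0.
Delta's profit: π_D = (103 - Q)q_D - (2q_D + q_D²). Setting ∂π_D/∂q_D = 0: 101 - 4q_D - (q_B) = 0.
So q_B = (55 - q_D)/5 and q_D = (101 - q_B)/4.
Solving the pair: q_B = 119/19, q_D = 450/19.
Total output Q = 119/19 + 450/19 = 569/19.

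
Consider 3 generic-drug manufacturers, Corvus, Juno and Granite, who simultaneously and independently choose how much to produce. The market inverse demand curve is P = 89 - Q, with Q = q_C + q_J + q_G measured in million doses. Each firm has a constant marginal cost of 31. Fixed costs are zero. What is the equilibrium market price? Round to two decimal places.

A representative firm's profit is π_i = q_i(89 - Q) - 31q_i.
First-order condition (treating rivals' output as given): 58 - 2q_i - Σ_{j≠i} q_j = 0.
By symmetry each firm produces the same amount; substituting Σ_{j≠i} q_j = 2q_i yields q_i = 58/4 = 29/2.
Total output Q = 87/2, so price P = 89 - 87/2 = 91/2.

45.50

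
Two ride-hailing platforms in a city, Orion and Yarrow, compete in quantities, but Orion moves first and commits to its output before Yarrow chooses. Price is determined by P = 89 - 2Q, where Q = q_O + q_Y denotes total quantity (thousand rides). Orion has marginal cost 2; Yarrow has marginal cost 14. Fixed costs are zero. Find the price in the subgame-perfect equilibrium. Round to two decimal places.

26.75

Solve by backward induction. Given q_O, the follower Yarrow maximises π_Y = (89 - 2q_O - 2q_Y)q_Y - 14q_Y.
Follower FOC: 75 - 2q_O - 4q_Y = 0, so q_Y(q_O) = (75 - 2q_O)/4.
Orion substitutes q_Y(q_O) into its own profit: π_O = q_O(89 - 2q_O - (75 - 2q_O)/2) - 2q_O = (103/2 - q_O)q_O - 2q_O.
Maximising: ∂π_O/∂q_O = 99/2 - 2q_O = 0, giving q_O = 99/4.
Then q_Y = (75 - 2·(99/4))/4 = 51/8.
Total output Q = 249/8, so price P = 89 - 2·(249/8) = 107/4.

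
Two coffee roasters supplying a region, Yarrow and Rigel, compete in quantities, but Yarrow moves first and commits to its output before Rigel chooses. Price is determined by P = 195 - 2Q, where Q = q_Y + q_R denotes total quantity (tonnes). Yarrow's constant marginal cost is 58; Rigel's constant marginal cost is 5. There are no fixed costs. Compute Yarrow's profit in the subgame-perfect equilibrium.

441

Solve by backward induction. Given q_Y, the follower Rigel maximises π_R = (195 - 2q_Y - 2q_R)q_R - 5q_R.
Follower FOC: 190 - 2q_Y - 4q_R = 0, so q_R(q_Y) = (190 - 2q_Y)/4.
Yarrow substitutes q_R(q_Y) into its own profit: π_Y = q_Y(195 - 2q_Y - (190 - 2q_Y)/2) - 58q_Y = (100 - q_Y)q_Y - 58q_Y.
The leader's first-order condition 42 - 2q_Y = 0 yields q_Y = 21.
Then q_R = (190 - 2·21)/4 = 37.
Price P = 195 - 2·58 = 79.
Yarrow's profit: (79 - 58)·21 = 441.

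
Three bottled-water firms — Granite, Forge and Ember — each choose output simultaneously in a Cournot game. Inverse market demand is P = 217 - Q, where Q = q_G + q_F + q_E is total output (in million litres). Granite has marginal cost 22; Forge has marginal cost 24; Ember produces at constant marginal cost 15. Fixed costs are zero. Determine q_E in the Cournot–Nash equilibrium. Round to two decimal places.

54.50

Granite's profit: π_G = (217 - Q)q_G - (22q_G). Setting ∂π_G/∂q_G = 0: 195 - 2q_G - (q_F + q_E) = 0.
Forge's profit: π_F = (217 - Q)q_F - (24q_F). Setting ∂π_F/∂q_F = 0: 193 - 2q_F - (q_G + q_E) = 0.
Ember's first-order condition: 202 - 2q_E - (q_G + q_F) = 0.
Adding the 3 first-order conditions: 590 − 4Q = 0, so Q = 295/2.
Back-substituting: q_G = (195 − 295/2) = 95/2, q_F = (193 − 295/2) = 91/2, q_E = (202 − 295/2) = 109/2.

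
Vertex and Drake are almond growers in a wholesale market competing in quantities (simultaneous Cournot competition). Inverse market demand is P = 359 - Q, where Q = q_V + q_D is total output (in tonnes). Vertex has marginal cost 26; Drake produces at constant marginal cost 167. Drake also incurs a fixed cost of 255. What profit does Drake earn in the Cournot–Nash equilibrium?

Vertex's profit: π_V = (359 - Q)q_V - (26q_V). Setting ∂π_V/∂q_V = 0: 333 - 2q_V - (q_D) = 0.
Drake's first-order condition: 192 - 2q_D - (q_V) = 0.
Best responses: q_V = (333 - q_D)/2, q_D = (192 - q_V)/2.
Substituting one into the other gives q_V = 158 and q_D = 17.
Price P = 359 - 175 = 184.
Drake's profit: (184 - 167)·17 - 255 = 34.

34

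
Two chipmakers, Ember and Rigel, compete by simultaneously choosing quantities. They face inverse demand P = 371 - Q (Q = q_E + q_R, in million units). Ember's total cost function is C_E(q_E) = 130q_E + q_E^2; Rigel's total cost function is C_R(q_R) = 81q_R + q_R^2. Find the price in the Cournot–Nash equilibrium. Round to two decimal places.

Ember's profit: π_E = (371 - Q)q_E - (130q_E + q_E²). Setting ∂π_E/∂q_E = 0: 241 - 4q_E - (q_R) = 0.
Rigel's first-order condition: 290 - 4q_R - (q_E) = 0.
Best responses: q_E = (241 - q_R)/4, q_R = (290 - q_E)/4.
Solving the pair: q_E = 674/15, q_R = 919/15.
Total output Q = 531/5, so price P = 371 - 531/5 = 1324/5.

264.80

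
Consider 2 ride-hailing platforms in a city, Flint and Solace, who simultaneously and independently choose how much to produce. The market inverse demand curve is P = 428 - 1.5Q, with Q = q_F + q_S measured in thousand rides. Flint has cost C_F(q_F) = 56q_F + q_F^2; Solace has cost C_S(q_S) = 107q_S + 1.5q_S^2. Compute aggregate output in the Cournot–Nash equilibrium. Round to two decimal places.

Flint's profit: π_F = (428 - 1.5Q)q_F - (56q_F + q_F²). Setting ∂π_F/∂q_F = 0: 372 - 5q_F - (3/2)(q_S) = 0.
Solace's first-order condition: 321 - 6q_S - (3/2)(q_F) = 0.
So q_F = (372 - (3/2)q_S)/5 and q_S = (321 - (3/2)q_F)/6.
Solving the pair: q_F = 63.0811, q_S = 1396/37.
Total output Q = 63.0811 + 1396/37 = 100.8108.

100.81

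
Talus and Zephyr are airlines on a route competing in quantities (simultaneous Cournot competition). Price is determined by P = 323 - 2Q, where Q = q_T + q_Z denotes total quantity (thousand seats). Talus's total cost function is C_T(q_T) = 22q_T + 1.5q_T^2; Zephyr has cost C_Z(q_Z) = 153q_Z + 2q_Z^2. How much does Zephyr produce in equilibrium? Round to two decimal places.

11.31

Talus's profit: π_T = (323 - 2Q)q_T - (22q_T + (3/2)q_T²). Setting ∂π_T/∂q_T = 0: 301 - 7q_T - 2(q_Z) = 0.
Zephyr's first-order condition: 170 - 8q_Z - 2(q_T) = 0.
So q_T = (301 - 2q_Z)/7 and q_Z = (170 - 2q_T)/8.
Solving the pair: q_T = 517/13, q_Z = 147/13.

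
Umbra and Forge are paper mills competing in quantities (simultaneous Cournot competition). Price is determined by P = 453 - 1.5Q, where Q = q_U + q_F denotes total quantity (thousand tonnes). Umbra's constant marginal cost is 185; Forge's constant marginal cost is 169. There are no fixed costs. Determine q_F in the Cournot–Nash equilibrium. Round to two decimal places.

Umbra's profit: π_U = (453 - 1.5Q)q_U - (185q_U). Setting ∂π_U/∂q_U = 0: 268 - 3q_U - (3/2)(q_F) = 0.
Forge's profit: π_F = (453 - 1.5Q)q_F - (169q_F). Setting ∂π_F/∂q_F = 0: 284 - 3q_F - (3/2)(q_U) = 0.
So q_U = (268 - (3/2)q_F)/3 and q_F = (284 - (3/2)q_U)/3.
Solving the pair: q_U = 56, q_F = 200/3.

66.67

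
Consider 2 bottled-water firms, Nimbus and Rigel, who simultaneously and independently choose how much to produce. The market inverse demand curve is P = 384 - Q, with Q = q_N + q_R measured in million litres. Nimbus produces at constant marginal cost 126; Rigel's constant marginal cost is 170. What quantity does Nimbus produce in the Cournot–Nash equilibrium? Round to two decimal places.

Nimbus's profit: π_N = (384 - Q)q_N - (126q_N). Setting ∂π_N/∂q_N = 0: 258 - 2q_N - (q_R) = 0.
Rigel's first-order condition: 214 - 2q_R - (q_N) = 0.
Rearranging gives the reaction functions q_N = (258 - q_R)/2 and q_R = (214 - q_N)/2.
Solving the pair: q_N = 302/3, q_R = 170/3.

100.67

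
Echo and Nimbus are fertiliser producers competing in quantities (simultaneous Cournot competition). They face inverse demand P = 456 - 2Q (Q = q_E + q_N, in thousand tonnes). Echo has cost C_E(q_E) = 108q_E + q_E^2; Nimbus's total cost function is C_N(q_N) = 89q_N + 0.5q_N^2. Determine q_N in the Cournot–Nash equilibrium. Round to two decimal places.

Echo's profit: π_E = (456 - 2Q)q_E - (108q_E + q_E²). Setting ∂π_E/∂q_E = 0: 348 - 6q_E - 2(q_N) = 0.
Nimbus's profit: π_N = (456 - 2Q)q_N - (89q_N + (1/2)q_N²). Setting ∂π_N/∂q_N = 0: 367 - 5q_N - 2(q_E) = 0.
Best responses: q_E = (348 - 2q_N)/6, q_N = (367 - 2q_E)/5.
Solving the pair: q_E = 503/13, q_N = 753/13.

57.92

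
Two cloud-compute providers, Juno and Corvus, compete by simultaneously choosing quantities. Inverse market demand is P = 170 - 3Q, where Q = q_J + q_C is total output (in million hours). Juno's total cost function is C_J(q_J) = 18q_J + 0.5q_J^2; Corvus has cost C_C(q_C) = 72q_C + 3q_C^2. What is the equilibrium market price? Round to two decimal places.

99.60

Juno's profit: π_J = (170 - 3Q)q_J - (18q_J + (1/2)q_J²). Setting ∂π_J/∂q_J = 0: 152 - 7q_J - 3(q_C) = 0.
Corvus's profit: π_C = (170 - 3Q)q_C - (72q_C + 3q_C²). Setting ∂π_C/∂q_C = 0: 98 - 12q_C - 3(q_J) = 0.
Rearranging gives the reaction functions q_J = (152 - 3q_C)/7 and q_C = (98 - 3q_J)/12.
Solving the pair: q_J = 102/5, q_C = 46/15.
Total output Q = 352/15, so price P = 170 - 3·(352/15) = 498/5.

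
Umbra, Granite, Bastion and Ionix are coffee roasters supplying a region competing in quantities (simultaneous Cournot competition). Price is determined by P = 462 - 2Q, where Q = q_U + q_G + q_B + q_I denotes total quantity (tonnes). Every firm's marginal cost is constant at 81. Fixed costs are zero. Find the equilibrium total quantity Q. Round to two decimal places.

152.40

A representative firm's profit is π_i = q_i(462 - 2Q) - 81q_i.
First-order condition (treating rivals' output as given): 381 - 4q_i - 2·Σ_{j≠i} q_j = 0.
With identical firms every q_j equals q_i, so Σ_{j≠i} q_j = 3q_i and 381 = 10q_i, giving q_i = 381/10.
Total output Q = 381/10 + 381/10 + 381/10 + 381/10 = 762/5.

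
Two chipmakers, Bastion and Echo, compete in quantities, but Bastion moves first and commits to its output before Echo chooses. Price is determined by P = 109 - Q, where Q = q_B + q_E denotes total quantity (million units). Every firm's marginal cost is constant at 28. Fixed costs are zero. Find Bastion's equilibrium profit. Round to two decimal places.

Solve by backward induction. Given q_B, the follower Echo maximises π_E = (109 - q_B - q_E)q_E - 28q_E.
Follower FOC: 81 - q_B - 2q_E = 0, so q_E(q_B) = (81 - q_B)/2.
The leader anticipates this reaction. Substituting into P = 109 - Q gives P = 137/2 - (1/2)q_B, so π_B = (137/2 - (1/2)q_B)q_B - 28q_B.
Maximising: ∂π_B/∂q_B = 81/2 - q_B = 0, giving q_B = 81/2.
Then q_E = (81 - 81/2)/2 = 81/4.
Price P = 109 - 243/4 = 193/4.
Bastion's profit: (193/4 - 28)·(81/2) = 820.1250.

820.13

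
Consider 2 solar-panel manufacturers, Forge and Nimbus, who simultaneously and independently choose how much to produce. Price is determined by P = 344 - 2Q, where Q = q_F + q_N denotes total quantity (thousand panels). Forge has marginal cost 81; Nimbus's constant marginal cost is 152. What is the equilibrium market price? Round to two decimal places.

192.33

Forge's profit: π_F = (344 - 2Q)q_F - (81q_F). Setting ∂π_F/∂q_F = 0: 263 - 4q_F - 2(q_N) = 0.
Nimbus's profit: π_N = (344 - 2Q)q_N - (152q_N). Setting ∂π_N/∂q_N = 0: 192 - 4q_N - 2(q_F) = 0.
So q_F = (263 - 2q_N)/4 and q_N = (192 - 2q_F)/4.
Substituting one into the other gives q_F = 167/3 and q_N = 121/6.
Total output Q = 455/6, so price P = 344 - 2·(455/6) = 577/3.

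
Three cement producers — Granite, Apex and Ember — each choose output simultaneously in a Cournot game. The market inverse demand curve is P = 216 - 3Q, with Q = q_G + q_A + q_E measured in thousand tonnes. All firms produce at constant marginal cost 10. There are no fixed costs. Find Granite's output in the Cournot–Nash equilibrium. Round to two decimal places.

17.17

A representative firm's profit is π_i = q_i(216 - 3Q) - 10q_i.
Setting ∂π_i/∂q_i = 0 with rivals' quantities fixed: 206 - 6q_i - 3·Σ_{j≠i} q_j = 0.
By symmetry each firm produces the same amount; substituting Σ_{j≠i} q_j = 2q_i yields q_i = 206/12 = 103/6.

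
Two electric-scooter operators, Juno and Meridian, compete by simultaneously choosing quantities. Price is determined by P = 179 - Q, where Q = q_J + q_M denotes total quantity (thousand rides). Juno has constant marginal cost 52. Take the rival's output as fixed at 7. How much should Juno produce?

60

With the rival's output fixed at 7, Juno's profit is π_J = (179 - 7 - q_J)q_J - (52q_J) = (172 - q_J)q_J - (52q_J).
∂π_J/∂q_J = 120 - 2q_J = 0, so q_J = 60.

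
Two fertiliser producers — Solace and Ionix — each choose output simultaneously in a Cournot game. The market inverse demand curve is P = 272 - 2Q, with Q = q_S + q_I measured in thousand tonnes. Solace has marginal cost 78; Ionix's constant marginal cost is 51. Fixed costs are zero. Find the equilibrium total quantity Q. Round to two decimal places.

69.17

Solace's profit: π_S = (272 - 2Q)q_S - (78q_S). Setting ∂π_S/∂q_S = 0: 194 - 4q_S - 2(q_I) = 0.
Ionix's first-order condition: 221 - 4q_I - 2(q_S) = 0.
So q_S = (194 - 2q_I)/4 and q_I = (221 - 2q_S)/4.
Solving the pair: q_S = 167/6, q_I = 124/3.
Total output Q = 167/6 + 124/3 = 415/6.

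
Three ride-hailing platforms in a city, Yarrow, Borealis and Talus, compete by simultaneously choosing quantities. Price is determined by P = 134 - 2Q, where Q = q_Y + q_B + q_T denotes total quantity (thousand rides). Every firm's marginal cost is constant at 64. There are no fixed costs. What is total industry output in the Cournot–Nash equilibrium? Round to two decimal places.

Each firm earns π_i = (134 - 2Q)q_i - 64q_i.
Setting ∂π_i/∂q_i = 0 with rivals' quantities fixed: 70 - 4q_i - 2·Σ_{j≠i} q_j = 0.
With identical firms every q_j equals q_i, so Σ_{j≠i} q_j = 2q_i and 70 = 8q_i, giving q_i = 35/4.
Total output Q = 35/4 + 35/4 + 35/4 = 105/4.

26.25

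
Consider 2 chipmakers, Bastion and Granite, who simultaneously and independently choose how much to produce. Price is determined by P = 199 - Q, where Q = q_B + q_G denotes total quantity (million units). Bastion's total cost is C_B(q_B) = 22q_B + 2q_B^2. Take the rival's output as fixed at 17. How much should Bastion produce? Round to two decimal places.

With the rival's output fixed at 17, Bastion's profit is π_B = (199 - 17 - q_B)q_B - (22q_B + 2q_B²) = (182 - q_B)q_B - (22q_B + 2q_B²).
∂π_B/∂q_B = 160 - 6q_B = 0, so q_B = 80/3.

26.67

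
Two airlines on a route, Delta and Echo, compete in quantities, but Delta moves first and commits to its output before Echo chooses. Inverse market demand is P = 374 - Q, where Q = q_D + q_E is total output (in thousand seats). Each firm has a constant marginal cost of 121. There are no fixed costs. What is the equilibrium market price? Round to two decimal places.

The follower Echo best-responds to any q_D: π_E = (374 - Q)q_E - 121q_E.
∂π_E/∂q_E = 253 - q_D - 2q_E = 0 gives the reaction function q_E = (253 - q_D)/2.
The leader anticipates this reaction. Substituting into P = 374 - Q gives P = 495/2 - (1/2)q_D, so π_D = (495/2 - (1/2)q_D)q_D - 121q_D.
Maximising: ∂π_D/∂q_D = 253/2 - q_D = 0, giving q_D = 253/2.
Then q_E = (253 - 253/2)/2 = 253/4.
Total output Q = 759/4, so price P = 374 - 759/4 = 737/4.

184.25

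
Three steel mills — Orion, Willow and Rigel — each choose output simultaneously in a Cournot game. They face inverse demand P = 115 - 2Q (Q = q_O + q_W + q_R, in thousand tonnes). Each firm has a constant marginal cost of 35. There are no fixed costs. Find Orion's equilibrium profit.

200

A representative firm's profit is π_i = q_i(115 - 2Q) - 35q_i.
First-order condition (treating rivals' output as given): 80 - 4q_i - 2·Σ_{j≠i} q_j = 0.
By symmetry each firm produces the same amount; substituting Σ_{j≠i} q_j = 2q_i yields q_i = 80/8 = 10.
Price P = 115 - 2·30 = 55.
Orion's profit: (55 - 35)·10 = 200.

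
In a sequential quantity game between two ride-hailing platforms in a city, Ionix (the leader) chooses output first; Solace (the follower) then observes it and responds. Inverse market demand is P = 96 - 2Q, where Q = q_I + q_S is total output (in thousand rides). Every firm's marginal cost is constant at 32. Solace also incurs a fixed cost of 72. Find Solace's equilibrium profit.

56

Solve by backward induction. Given q_I, the follower Solace maximises π_S = (96 - 2q_I - 2q_S)q_S - 32q_S.
Follower FOC: 64 - 2q_I - 4q_S = 0, so q_S(q_I) = (64 - 2q_I)/4.
Ionix substitutes q_S(q_I) into its own profit: π_I = q_I(96 - 2q_I - (64 - 2q_I)/2) - 32q_I = (64 - q_I)q_I - 32q_I.
Maximising: ∂π_I/∂q_I = 32 - 2q_I = 0, giving q_I = 16.
Then q_S = (64 - 2·16)/4 = 8.
Price P = 96 - 2·24 = 48.
Solace's profit: (48 - 32)·8 - 72 = 56.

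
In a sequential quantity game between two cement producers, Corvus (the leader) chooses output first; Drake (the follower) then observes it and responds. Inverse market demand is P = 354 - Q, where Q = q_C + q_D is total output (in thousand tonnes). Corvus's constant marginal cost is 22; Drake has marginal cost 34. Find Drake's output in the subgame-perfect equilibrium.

74

Solve by backward induction. Given q_C, the follower Drake maximises π_D = (354 - q_C - q_D)q_D - 34q_D.
Follower FOC: 320 - q_C - 2q_D = 0, so q_D(q_C) = (320 - q_C)/2.
Corvus substitutes q_D(q_C) into its own profit: π_C = q_C(354 - q_C - (320 - q_C)/2) - 22q_C = (194 - (1/2)q_C)q_C - 22q_C.
The leader's first-order condition 172 - q_C = 0 yields q_C = 172.
Then q_D = (320 - 172)/2 = 74.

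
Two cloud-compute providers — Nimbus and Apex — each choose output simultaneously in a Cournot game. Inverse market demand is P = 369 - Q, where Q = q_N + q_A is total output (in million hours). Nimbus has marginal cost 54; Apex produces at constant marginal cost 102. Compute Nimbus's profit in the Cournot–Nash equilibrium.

Nimbus's profit: π_N = (369 - Q)q_N - (54q_N). Setting ∂π_N/∂q_N = 0: 315 - 2q_N - (q_A) = 0.
Apex's profit: π_A = (369 - Q)q_A - (102q_A). Setting ∂π_A/∂q_A = 0: 267 - 2q_A - (q_N) = 0.
So q_N = (315 - q_A)/2 and q_A = (267 - q_N)/2.
Solving the pair: q_N = 121, q_A = 73.
Price P = 369 - 194 = 175.
Nimbus's profit: (175 - 54)·121 = 14641.

14641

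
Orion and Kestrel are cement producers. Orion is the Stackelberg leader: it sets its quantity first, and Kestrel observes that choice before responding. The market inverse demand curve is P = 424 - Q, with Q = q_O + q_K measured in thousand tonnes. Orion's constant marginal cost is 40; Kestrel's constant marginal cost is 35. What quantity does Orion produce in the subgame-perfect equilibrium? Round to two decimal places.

The follower Kestrel best-responds to any q_O: π_K = (424 - Q)q_K - 35q_K.
Setting the follower's marginal profit to zero, 389 - q_O - 2q_K = 0, i.e. q_K = (389 - q_O)/2.
The leader anticipates this reaction. Substituting into P = 424 - Q gives P = 459/2 - (1/2)q_O, so π_O = (459/2 - (1/2)q_O)q_O - 40q_O.
Leader FOC: 379/2 - q_O = 0, so q_O = 379/2.
Then q_K = (389 - 379/2)/2 = 399/4.

189.50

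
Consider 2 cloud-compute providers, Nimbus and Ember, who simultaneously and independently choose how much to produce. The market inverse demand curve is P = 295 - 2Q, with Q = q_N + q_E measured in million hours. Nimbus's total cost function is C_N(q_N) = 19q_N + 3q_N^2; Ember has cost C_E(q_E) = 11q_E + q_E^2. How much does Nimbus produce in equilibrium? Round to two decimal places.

19.43

Nimbus's profit: π_N = (295 - 2Q)q_N - (19q_N + 3q_N²). Setting ∂π_N/∂q_N = 0: 276 - 10q_N - 2(q_E) = 0.
Ember's profit: π_E = (295 - 2Q)q_E - (11q_E + q_E²). Setting ∂π_E/∂q_E = 0: 284 - 6q_E - 2(q_N) = 0.
So q_N = (276 - 2q_E)/10 and q_E = (284 - 2q_N)/6.
Solving the pair: q_N = 136/7, q_E = 286/7.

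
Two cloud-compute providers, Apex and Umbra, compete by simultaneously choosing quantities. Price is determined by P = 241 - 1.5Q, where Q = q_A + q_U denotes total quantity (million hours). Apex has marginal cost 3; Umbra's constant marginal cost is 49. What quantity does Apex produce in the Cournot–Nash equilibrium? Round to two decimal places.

63.11

Apex's profit: π_A = (241 - 1.5Q)q_A - (3q_A). Setting ∂π_A/∂q_A = 0: 238 - 3q_A - (3/2)(q_U) = 0.
Umbra's profit: π_U = (241 - 1.5Q)q_U - (49q_U). Setting ∂π_U/∂q_U = 0: 192 - 3q_U - (3/2)(q_A) = 0.
Rearranging gives the reaction functions q_A = (238 - (3/2)q_U)/3 and q_U = (192 - (3/2)q_A)/3.
Solving the pair: q_A = 568/9, q_U = 292/9.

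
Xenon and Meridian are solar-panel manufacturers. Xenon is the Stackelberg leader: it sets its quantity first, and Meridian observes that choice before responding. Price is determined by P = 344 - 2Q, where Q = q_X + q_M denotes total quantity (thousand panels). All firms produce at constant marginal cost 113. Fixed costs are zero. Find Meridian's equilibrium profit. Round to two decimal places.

The follower Meridian best-responds to any q_X: π_M = (344 - 2Q)q_M - 113q_M.
Setting the follower's marginal profit to zero, 231 - 2q_X - 4q_M = 0, i.e. q_M = (231 - 2q_X)/4.
Xenon substitutes q_M(q_X) into its own profit: π_X = q_X(344 - 2q_X - (231 - 2q_X)/2) - 113q_X = (457/2 - q_X)q_X - 113q_X.
Maximising: ∂π_X/∂q_X = 231/2 - 2q_X = 0, giving q_X = 231/4.
Then q_M = (231 - 2·(231/4))/4 = 231/8.
Price P = 344 - 2·(693/8) = 683/4.
Meridian's profit: (683/4 - 113)·(231/8) = 1667.5313.

1667.53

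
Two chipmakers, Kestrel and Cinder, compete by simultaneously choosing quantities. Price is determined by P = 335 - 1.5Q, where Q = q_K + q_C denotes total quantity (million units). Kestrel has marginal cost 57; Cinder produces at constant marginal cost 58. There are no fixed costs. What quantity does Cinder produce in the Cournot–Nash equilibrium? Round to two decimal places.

61.33

Kestrel's profit: π_K = (335 - 1.5Q)q_K - (57q_K). Setting ∂π_K/∂q_K = 0: 278 - 3q_K - (3/2)(q_C) = 0.
Cinder's first-order condition: 277 - 3q_C - (3/2)(q_K) = 0.
So q_K = (278 - (3/2)q_C)/3 and q_C = (277 - (3/2)q_K)/3.
Substituting one into the other gives q_K = 62 and q_C = 184/3.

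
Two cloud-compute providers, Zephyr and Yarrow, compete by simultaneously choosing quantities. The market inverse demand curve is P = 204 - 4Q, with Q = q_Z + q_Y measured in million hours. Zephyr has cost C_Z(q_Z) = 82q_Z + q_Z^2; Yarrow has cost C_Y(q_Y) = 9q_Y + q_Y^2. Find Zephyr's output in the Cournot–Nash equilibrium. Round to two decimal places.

Zephyr's profit: π_Z = (204 - 4Q)q_Z - (82q_Z + q_Z²). Setting ∂π_Z/∂q_Z = 0: 122 - 10q_Z - 4(q_Y) = 0.
Yarrow's profit: π_Y = (204 - 4Q)q_Y - (9q_Y + q_Y²). Setting ∂π_Y/∂q_Y = 0: 195 - 10q_Y - 4(q_Z) = 0.
Rearranging gives the reaction functions q_Z = (122 - 4q_Y)/10 and q_Y = (195 - 4q_Z)/10.
Substituting one into the other gives q_Z = 110/21 and q_Y = 731/42.

5.24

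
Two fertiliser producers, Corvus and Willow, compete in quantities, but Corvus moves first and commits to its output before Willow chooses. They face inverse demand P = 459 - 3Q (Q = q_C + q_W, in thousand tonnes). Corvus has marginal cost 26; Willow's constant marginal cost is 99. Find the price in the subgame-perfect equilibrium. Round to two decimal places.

Solve by backward induction. Given q_C, the follower Willow maximises π_W = (459 - 3q_C - 3q_W)q_W - 99q_W.
Setting the follower's marginal profit to zero, 360 - 3q_C - 6q_W = 0, i.e. q_W = (360 - 3q_C)/6.
Corvus substitutes q_W(q_C) into its own profit: π_C = q_C(459 - 3q_C - (360 - 3q_C)/2) - 26q_C = (279 - (3/2)q_C)q_C - 26q_C.
Leader FOC: 253 - 3q_C = 0, so q_C = 253/3.
Then q_W = (360 - 3·(253/3))/6 = 107/6.
Total output Q = 613/6, so price P = 459 - 3·(613/6) = 305/2.

152.50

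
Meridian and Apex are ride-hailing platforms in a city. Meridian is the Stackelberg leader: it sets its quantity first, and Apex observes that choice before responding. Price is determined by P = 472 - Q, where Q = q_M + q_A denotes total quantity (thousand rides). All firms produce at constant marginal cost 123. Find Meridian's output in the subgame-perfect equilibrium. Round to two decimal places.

174.50

The follower Apex best-responds to any q_M: π_A = (472 - Q)q_A - 123q_A.
Setting the follower's marginal profit to zero, 349 - q_M - 2q_A = 0, i.e. q_A = (349 - q_M)/2.
Meridian substitutes q_A(q_M) into its own profit: π_M = q_M(472 - q_M - (349 - q_M)/2) - 123q_M = (595/2 - (1/2)q_M)q_M - 123q_M.
Leader FOC: 349/2 - q_M = 0, so q_M = 349/2.
Then q_A = (349 - 349/2)/2 = 349/4.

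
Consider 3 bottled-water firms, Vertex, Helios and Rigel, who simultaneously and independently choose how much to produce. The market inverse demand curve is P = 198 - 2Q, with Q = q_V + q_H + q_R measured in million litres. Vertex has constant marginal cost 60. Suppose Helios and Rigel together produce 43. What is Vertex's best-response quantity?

With rivals' combined output fixed at 43, Vertex's profit is π_V = (198 - 2·43 - 2q_V)q_V - (60q_V) = (112 - 2q_V)q_V - (60q_V).
∂π_V/∂q_V = 52 - 4q_V = 0, so q_V = 13.

13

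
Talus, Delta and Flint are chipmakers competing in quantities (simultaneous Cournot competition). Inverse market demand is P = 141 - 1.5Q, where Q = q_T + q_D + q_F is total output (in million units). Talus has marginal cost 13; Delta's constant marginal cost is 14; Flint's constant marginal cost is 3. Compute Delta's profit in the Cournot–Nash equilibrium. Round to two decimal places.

551.04

Talus's profit: π_T = (141 - 1.5Q)q_T - (13q_T). Setting ∂π_T/∂q_T = 0: 128 - 3q_T - (3/2)(q_D + q_F) = 0.
Delta's first-order condition: 127 - 3q_D - (3/2)(q_T + q_F) = 0.
Flint's first-order condition: 138 - 3q_F - (3/2)(q_T + q_D) = 0.
Adding the 3 first-order conditions: 393 − 6Q = 0, so Q = 131/2.
Back-substituting: q_T = (128 − 393/4)/(3/2) = 119/6, q_D = (127 − 393/4)/(3/2) = 115/6, q_F = (138 − 393/4)/(3/2) = 53/2.
Price P = 141 - (3/2)·(131/2) = 171/4.
Delta's profit: (171/4 - 14)·(115/6) = 551.0417.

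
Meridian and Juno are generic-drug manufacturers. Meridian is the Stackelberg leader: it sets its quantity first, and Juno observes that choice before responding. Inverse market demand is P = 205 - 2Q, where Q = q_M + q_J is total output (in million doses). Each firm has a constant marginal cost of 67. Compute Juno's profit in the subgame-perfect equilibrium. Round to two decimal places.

Solve by backward induction. Given q_M, the follower Juno maximises π_J = (205 - 2q_M - 2q_J)q_J - 67q_J.
Setting the follower's marginal profit to zero, 138 - 2q_M - 4q_J = 0, i.e. q_J = (138 - 2q_M)/4.
Meridian substitutes q_J(q_M) into its own profit: π_M = q_M(205 - 2q_M - (138 - 2q_M)/2) - 67q_M = (136 - q_M)q_M - 67q_M.
Leader FOC: 69 - 2q_M = 0, so q_M = 69/2.
Then q_J = (138 - 2·(69/2))/4 = 69/4.
Price P = 205 - 2·(207/4) = 203/2.
Juno's profit: (203/2 - 67)·(69/4) = 595.1250.

595.13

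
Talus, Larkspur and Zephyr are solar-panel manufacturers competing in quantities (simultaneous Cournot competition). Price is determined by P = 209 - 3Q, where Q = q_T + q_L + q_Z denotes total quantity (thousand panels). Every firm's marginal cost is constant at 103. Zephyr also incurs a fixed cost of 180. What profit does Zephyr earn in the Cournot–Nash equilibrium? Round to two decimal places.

54.08

A representative firm's profit is π_i = q_i(209 - 3Q) - 103q_i.
Setting ∂π_i/∂q_i = 0 with rivals' quantities fixed: 106 - 6q_i - 3·Σ_{j≠i} q_j = 0.
With identical firms every q_j equals q_i, so Σ_{j≠i} q_j = 2q_i and 106 = 12q_i, giving q_i = 53/6.
Price P = 209 - 3·(53/2) = 259/2.
Zephyr's profit: (259/2 - 103)·(53/6) - 180 = 649/12.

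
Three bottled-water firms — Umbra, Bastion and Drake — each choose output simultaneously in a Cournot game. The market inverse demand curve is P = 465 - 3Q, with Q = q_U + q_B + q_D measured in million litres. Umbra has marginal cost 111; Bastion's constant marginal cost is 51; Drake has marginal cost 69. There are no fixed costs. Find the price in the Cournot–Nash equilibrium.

174

Umbra's profit: π_U = (465 - 3Q)q_U - (111q_U). Setting ∂π_U/∂q_U = 0: 354 - 6q_U - 3(q_B + q_D) = 0.
Bastion's profit: π_B = (465 - 3Q)q_B - (51q_B). Setting ∂π_B/∂q_B = 0: 414 - 6q_B - 3(q_U + q_D) = 0.
Drake's profit: π_D = (465 - 3Q)q_D - (69q_D). Setting ∂π_D/∂q_D = 0: 396 - 6q_D - 3(q_U + q_B) = 0.
Adding the 3 conditions: 1164 − 6Q − 6Q = 0, i.e. Q = 97.
Back-substituting: q_U = (354 − 291)/3 = 21, q_B = (414 − 291)/3 = 41, q_D = (396 − 291)/3 = 35.
Total output Q = 97, so price P = 465 - 3·97 = 174.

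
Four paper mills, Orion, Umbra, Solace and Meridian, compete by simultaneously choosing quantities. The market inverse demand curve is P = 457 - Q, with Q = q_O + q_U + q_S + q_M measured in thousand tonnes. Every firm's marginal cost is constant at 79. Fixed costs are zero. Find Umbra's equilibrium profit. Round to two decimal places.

Each firm earns π_i = (457 - Q)q_i - 79q_i.
Setting ∂π_i/∂q_i = 0 with rivals' quantities fixed: 378 - 2q_i - Σ_{j≠i} q_j = 0.
By symmetry each firm produces the same amount; substituting Σ_{j≠i} q_j = 3q_i yields q_i = 378/5.
Price P = 457 - 1512/5 = 773/5.
Umbra's profit: (773/5 - 79)·(378/5) = 5715.3600.

5715.36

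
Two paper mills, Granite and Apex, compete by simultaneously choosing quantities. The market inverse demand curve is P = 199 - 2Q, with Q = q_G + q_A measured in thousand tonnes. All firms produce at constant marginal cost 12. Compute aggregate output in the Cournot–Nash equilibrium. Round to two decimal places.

62.33

Each firm earns π_i = (199 - 2Q)q_i - 12q_i.
Setting ∂π_i/∂q_i = 0 with rivals' quantities fixed: 187 - 4q_i - 2q_j = 0.
By symmetry each firm produces the same amount; substituting q_j = q_i yields q_i = 187/6.
Total output Q = 187/6 + 187/6 = 187/3.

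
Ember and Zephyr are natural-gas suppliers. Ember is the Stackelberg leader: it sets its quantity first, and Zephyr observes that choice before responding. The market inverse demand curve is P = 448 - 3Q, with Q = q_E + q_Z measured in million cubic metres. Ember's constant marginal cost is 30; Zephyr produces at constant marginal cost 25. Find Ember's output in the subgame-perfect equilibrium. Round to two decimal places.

68.83

Solve by backward induction. Given q_E, the follower Zephyr maximises π_Z = (448 - 3q_E - 3q_Z)q_Z - 25q_Z.
Setting the follower's marginal profit to zero, 423 - 3q_E - 6q_Z = 0, i.e. q_Z = (423 - 3q_E)/6.
The leader anticipates this reaction. Substituting into P = 448 - 3Q gives P = 473/2 - (3/2)q_E, so π_E = (473/2 - (3/2)q_E)q_E - 30q_E.
The leader's first-order condition 413/2 - 3q_E = 0 yields q_E = 413/6.
Then q_Z = (423 - 3·(413/6))/6 = 433/12.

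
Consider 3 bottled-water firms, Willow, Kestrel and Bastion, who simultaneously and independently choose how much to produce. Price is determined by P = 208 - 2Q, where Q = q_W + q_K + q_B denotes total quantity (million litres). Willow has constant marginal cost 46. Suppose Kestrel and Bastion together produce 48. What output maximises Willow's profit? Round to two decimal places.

16.50

With rivals' combined output fixed at 48, Willow's profit is π_W = (208 - 2·48 - 2q_W)q_W - (46q_W) = (112 - 2q_W)q_W - (46q_W).
∂π_W/∂q_W = 66 - 4q_W = 0, so q_W = 33/2.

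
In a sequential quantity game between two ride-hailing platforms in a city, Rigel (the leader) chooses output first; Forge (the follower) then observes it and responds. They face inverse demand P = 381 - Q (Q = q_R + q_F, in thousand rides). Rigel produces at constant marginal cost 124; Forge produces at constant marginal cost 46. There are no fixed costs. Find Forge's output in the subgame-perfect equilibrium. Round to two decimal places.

122.75

Solve by backward induction. Given q_R, the follower Forge maximises π_F = (381 - q_R - q_F)q_F - 46q_F.
Setting the follower's marginal profit to zero, 335 - q_R - 2q_F = 0, i.e. q_F = (335 - q_R)/2.
The leader anticipates this reaction. Substituting into P = 381 - Q gives P = 427/2 - (1/2)q_R, so π_R = (427/2 - (1/2)q_R)q_R - 124q_R.
The leader's first-order condition 179/2 - q_R = 0 yields q_R = 179/2.
Then q_F = (335 - 179/2)/2 = 491/4.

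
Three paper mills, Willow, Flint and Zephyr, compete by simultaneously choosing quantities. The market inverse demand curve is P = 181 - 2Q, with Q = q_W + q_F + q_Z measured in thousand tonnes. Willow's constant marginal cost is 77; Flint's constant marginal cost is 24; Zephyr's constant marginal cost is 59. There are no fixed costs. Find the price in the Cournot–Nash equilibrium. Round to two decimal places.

85.25

Willow's profit: π_W = (181 - 2Q)q_W - (77q_W). Setting ∂π_W/∂q_W = 0: 104 - 4q_W - 2(q_F + q_Z) = 0.
Flint's profit: π_F = (181 - 2Q)q_F - (24q_F). Setting ∂π_F/∂q_F = 0: 157 - 4q_F - 2(q_W + q_Z) = 0.
Zephyr's first-order condition: 122 - 4q_Z - 2(q_W + q_F) = 0.
Summing all 3 equations gives 383 − 8Q = 0, hence Q = 383/8.
Back-substituting: q_W = (104 − 383/4)/2 = 33/8, q_F = (157 − 383/4)/2 = 245/8, q_Z = (122 − 383/4)/2 = 105/8.
Total output Q = 383/8, so price P = 181 - 2·(383/8) = 341/4.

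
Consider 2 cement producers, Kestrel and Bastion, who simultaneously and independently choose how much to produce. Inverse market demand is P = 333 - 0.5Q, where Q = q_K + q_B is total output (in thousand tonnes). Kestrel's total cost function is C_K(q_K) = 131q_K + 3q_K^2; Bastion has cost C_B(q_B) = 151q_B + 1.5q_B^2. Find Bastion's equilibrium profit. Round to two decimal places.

Kestrel's profit: π_K = (333 - 0.5Q)q_K - (131q_K + 3q_K²). Setting ∂π_K/∂q_K = 0: 202 - 7q_K - (1/2)(q_B) = 0.
Bastion's first-order condition: 182 - 4q_B - (1/2)(q_K) = 0.
So q_K = (202 - (1/2)q_B)/7 and q_B = (182 - (1/2)q_K)/4.
Substituting one into the other gives q_K = 956/37 and q_B = 1564/37.
Price P = 333 - (1/2)·68.1081 = 298.9459.
Bastion's profit: 298.9459·(1564/37) - 151·(1564/37) - (3/2)(1564/37)² = 3573.5515.

3573.55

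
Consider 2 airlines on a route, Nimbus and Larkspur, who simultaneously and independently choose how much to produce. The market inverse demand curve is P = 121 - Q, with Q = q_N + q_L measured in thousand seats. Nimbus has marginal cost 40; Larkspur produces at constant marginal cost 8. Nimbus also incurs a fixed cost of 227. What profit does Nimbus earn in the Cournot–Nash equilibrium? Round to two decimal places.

Nimbus's profit: π_N = (121 - Q)q_N - (40q_N). Setting ∂π_N/∂q_N = 0: 81 - 2q_N - (q_L) = 0.
Larkspur's first-order condition: 113 - 2q_L - (q_N) = 0.
Best responses: q_N = (81 - q_L)/2, q_L = (113 - q_N)/2.
Substituting one into the other gives q_N = 49/3 and q_L = 145/3.
Price P = 121 - 194/3 = 169/3.
Nimbus's profit: (169/3 - 40)·(49/3) - 227 = 358/9.

39.78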